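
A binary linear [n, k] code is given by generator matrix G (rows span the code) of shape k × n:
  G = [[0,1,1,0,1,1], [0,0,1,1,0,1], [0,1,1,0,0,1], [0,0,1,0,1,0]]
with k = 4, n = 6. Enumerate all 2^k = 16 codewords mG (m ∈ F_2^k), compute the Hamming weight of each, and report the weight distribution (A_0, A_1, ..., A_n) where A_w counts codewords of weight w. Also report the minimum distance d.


Weight distribution: A_0 = 1, A_1 = 2, A_2 = 4, A_3 = 6, A_4 = 3. Minimum distance d = 1.

Enumerate all 2^4 = 16 messages m ∈ F_2^4.
For each, compute codeword c = mG in F_2^6, then tally its weight.
  m = 0000 → c = 000000, weight = 0.
  m = 1000 → c = 011011, weight = 4.
  m = 0100 → c = 001101, weight = 3.
  m = 1100 → c = 010110, weight = 3.
  m = 0010 → c = 011001, weight = 3.
  m = 1010 → c = 000010, weight = 1.
  m = 0110 → c = 010100, weight = 2.
  m = 1110 → c = 001111, weight = 4.
  m = 0001 → c = 001010, weight = 2.
  m = 1001 → c = 010001, weight = 2.
  m = 0101 → c = 000111, weight = 3.
  m = 1101 → c = 011100, weight = 3.
  m = 0011 → c = 010011, weight = 3.
  m = 1011 → c = 001000, weight = 1.
  m = 0111 → c = 011110, weight = 4.
  m = 1111 → c = 000101, weight = 2.
Tally weights:
  weight 0: 1 codewords.
  weight 1: 2 codewords.
  weight 2: 4 codewords.
  weight 3: 6 codewords.
  weight 4: 3 codewords.
Minimum distance d = smallest w > 0 with A_w > 0 = 1.
Sanity: Σ A_w = 16 = 2^4 = 16 ✓.


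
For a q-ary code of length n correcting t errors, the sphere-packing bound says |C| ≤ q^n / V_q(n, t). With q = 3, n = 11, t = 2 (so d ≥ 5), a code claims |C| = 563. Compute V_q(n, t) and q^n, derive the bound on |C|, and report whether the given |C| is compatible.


V_q(n, t) = 243, q^n = 177147, Hamming bound = 729, |C| = 563 ≤ bound (satisfied).

Step 1: Compute V_q(n, t) = Σ_{j=0}^2 C(n, j) (q−1)^j.
  j = 0: C(11,0)·(2)^0 = 1·1 = 1.
  j = 1: C(11,1)·(2)^1 = 11·2 = 22.
  j = 2: C(11,2)·(2)^2 = 55·4 = 220.
  V_q(n, t) = 1 + 22 + 220 = 243.
Step 2: q^n = 3^11 = 177147.
Step 3: Hamming bound ⌊q^n / V_q(n,t)⌋ = ⌊177147/243⌋ = 729.
Step 4: Compare |C| = 563 to 729: satisfied.
The claimed |C| lies below the Hamming bound.


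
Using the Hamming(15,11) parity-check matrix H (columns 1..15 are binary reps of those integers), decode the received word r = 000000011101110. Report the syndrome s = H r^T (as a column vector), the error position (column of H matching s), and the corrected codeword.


s = (0, 1, 0, 0)^T, error position = 4, corrected codeword c = 000100011101110

Compute s = H r^T mod 2 one row at a time:
  s_1 = 1 + 1 + 1 + 0 + 1 + 1 + 1 + 0 = 6 ≡ 0 (mod 2).
  s_2 = 0 + 0 + 0 + 0 + 1 + 1 + 1 + 0 = 3 ≡ 1 (mod 2).
  s_3 = 0 + 0 + 0 + 0 + 1 + 0 + 1 + 0 = 2 ≡ 0 (mod 2).
  s_4 = 0 + 0 + 0 + 0 + 1 + 0 + 1 + 0 = 2 ≡ 0 (mod 2).
s = (0, 1, 0, 0)^T — this equals column 4 of H (binary 0100), so error is at position 4.
Correct: flip bit 4 of r = 000000011101110 to get c = 000100011101110.


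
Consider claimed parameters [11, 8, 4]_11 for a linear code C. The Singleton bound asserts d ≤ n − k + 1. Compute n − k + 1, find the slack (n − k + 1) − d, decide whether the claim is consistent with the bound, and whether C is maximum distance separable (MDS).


Singleton RHS = n − k + 1 = 4, slack = 0, bound satisfied, MDS.

Singleton bound: d ≤ n − k + 1.
Here n = 11, k = 8, so n − k + 1 = 4.
Given d = 4, check d ≤ 4: YES.
Slack = (n − k + 1) − d = 0.
The code is MDS (slack = 0).
Description: the claimed parameters are [11, 8, 4]_11; such a code would be MDS (meets Singleton bound).


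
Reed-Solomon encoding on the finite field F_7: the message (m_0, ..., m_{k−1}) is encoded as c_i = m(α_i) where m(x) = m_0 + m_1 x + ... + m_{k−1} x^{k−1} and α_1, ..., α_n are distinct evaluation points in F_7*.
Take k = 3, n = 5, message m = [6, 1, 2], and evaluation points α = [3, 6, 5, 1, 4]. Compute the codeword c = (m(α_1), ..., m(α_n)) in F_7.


c = [6, 0, 5, 2, 0]

Message polynomial: m(x) = 6 + 1·x + 2·x^2 (mod 7).
For each evaluation point α_i, compute m(α_i) mod 7:
  α_1 = 3: Horner steps 2 → 0 → 6, so m(3) = 6.
  α_2 = 6: Horner steps 2 → 6 → 0, so m(6) = 0.
  α_3 = 5: Horner steps 2 → 4 → 5, so m(5) = 5.
  α_4 = 1: Horner steps 2 → 3 → 2, so m(1) = 2.
  α_5 = 4: Horner steps 2 → 2 → 0, so m(4) = 0.
Codeword c = [6, 0, 5, 2, 0] ∈ F_7^5.


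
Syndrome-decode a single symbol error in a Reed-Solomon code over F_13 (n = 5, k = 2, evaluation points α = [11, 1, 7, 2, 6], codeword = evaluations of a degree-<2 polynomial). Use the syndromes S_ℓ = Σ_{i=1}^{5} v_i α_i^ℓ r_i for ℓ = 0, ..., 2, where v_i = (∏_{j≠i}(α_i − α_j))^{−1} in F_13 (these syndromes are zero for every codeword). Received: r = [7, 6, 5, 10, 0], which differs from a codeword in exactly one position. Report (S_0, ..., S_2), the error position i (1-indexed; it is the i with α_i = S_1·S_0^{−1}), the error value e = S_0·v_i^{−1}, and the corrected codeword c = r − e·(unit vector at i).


S = (4, 2, 1), error at position 3, error magnitude e = 1, c = [7, 6, 4, 10, 0].

Step 1: column multipliers v_i = (∏_{j≠i}(α_i − α_j))^{−1} mod 13.
  i = 1 (α = 11): (11−1)(11−7)(11−2)(11−6) = 10·4·9·5 = 1800 ≡ 6, so v_1 = 6^{−1} = 11 (mod 13).
  i = 2 (α = 1): (1−11)(1−7)(1−2)(1−6) = (−10)·(−6)·(−1)·(−5) = 300 ≡ 1, so v_2 = 1^{−1} = 1 (mod 13).
  i = 3 (α = 7): (7−11)(7−1)(7−2)(7−6) = (−4)·6·5·1 = −120 ≡ 10, so v_3 = 10^{−1} = 4 (mod 13).
  i = 4 (α = 2): (2−11)(2−1)(2−7)(2−6) = (−9)·1·(−5)·(−4) = −180 ≡ 2, so v_4 = 2^{−1} = 7 (mod 13).
  i = 5 (α = 6): (6−11)(6−1)(6−7)(6−2) = (−5)·5·(−1)·4 = 100 ≡ 9, so v_5 = 9^{−1} = 3 (mod 13).
  v = [11, 1, 4, 7, 3].
Step 2: syndromes of r = [7, 6, 5, 10, 0] (all sums mod 13).
  S_0 = Σ v_i r_i = 11·7 + 1·6 + 4·5 + 7·10 + 3·0 = 173 ≡ 4.
  S_1 = Σ v_i α_i r_i = 11·11·7 + 1·1·6 + 4·7·5 + 7·2·10 + 3·6·0 = 1133 ≡ 2.
  α_i^2 mod 13 = [4, 1, 10, 4, 10].
  S_2 = Σ v_i α_i^2 r_i = 11·4·7 + 1·1·6 + 4·10·5 + 7·4·10 + 3·10·0 = 794 ≡ 1.
  S = (4, 2, 1) ≠ 0, so r is not a codeword (an error is present).
Step 3: locate the error. For a single error e at position i, S_ℓ = v_i·e·α_i^ℓ, so α_err = S_1/S_0.
  S_0^{−1} = 4^{−1} = 10 (mod 13), so α_err = 2·10 = 20 ≡ 7 = α_3. Error position i = 3.
  Consistency check: S_2/S_1 = 1·7 = 7 ≡ 7 = α_err ✓ (single-error assumption holds).
Step 4: error magnitude e = S_0/v_3 = S_0·∏_{j≠3}(α_3 − α_j) = 4·10 = 40 ≡ 1 (mod 13).
Step 5: correct position 3: c_3 = r_3 − e = 5 − 1 ≡ 4 (mod 13). Hence c = [7, 6, 4, 10, 0].
  Check: interpolating c through the α_i gives m(x) = 2 + 4·x (degree < 2) with m(α_i) = c_i for every i, so c is indeed a codeword.


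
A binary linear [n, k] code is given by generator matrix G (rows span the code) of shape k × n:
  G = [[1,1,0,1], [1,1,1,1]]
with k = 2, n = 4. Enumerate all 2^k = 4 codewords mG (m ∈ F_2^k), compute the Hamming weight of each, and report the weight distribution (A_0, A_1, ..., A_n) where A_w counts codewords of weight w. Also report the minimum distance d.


Weight distribution: A_0 = 1, A_1 = 1, A_3 = 1, A_4 = 1. Minimum distance d = 1.

Enumerate all 2^2 = 4 messages m ∈ F_2^2.
For each, compute codeword c = mG in F_2^4, then tally its weight.
  m = 00 → c = 0000, weight = 0.
  m = 10 → c = 1101, weight = 3.
  m = 01 → c = 1111, weight = 4.
  m = 11 → c = 0010, weight = 1.
Tally weights:
  weight 0: 1 codewords.
  weight 1: 1 codewords.
  weight 3: 1 codewords.
  weight 4: 1 codewords.
Minimum distance d = smallest w > 0 with A_w > 0 = 1.
Sanity: Σ A_w = 4 = 2^2 = 4 ✓.


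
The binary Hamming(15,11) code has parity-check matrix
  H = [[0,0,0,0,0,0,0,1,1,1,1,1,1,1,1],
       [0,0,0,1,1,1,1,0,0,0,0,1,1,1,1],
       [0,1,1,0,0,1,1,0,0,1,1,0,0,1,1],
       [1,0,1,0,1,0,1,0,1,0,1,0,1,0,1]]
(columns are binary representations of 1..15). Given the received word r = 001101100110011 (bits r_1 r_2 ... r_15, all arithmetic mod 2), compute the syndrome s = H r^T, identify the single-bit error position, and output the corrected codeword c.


s = (0, 1, 1, 0)^T, error position = 6, corrected codeword c = 001100100110011

Compute s = H r^T mod 2 one row at a time:
  s_1 = 0 + 0 + 1 + 1 + 0 + 0 + 1 + 1 = 4 ≡ 0 (mod 2).
  s_2 = 1 + 0 + 1 + 1 + 0 + 0 + 1 + 1 = 5 ≡ 1 (mod 2).
  s_3 = 0 + 1 + 1 + 1 + 1 + 1 + 1 + 1 = 7 ≡ 1 (mod 2).
  s_4 = 0 + 1 + 0 + 1 + 0 + 1 + 0 + 1 = 4 ≡ 0 (mod 2).
s = (0, 1, 1, 0)^T — this equals column 6 of H (binary 0110), so error is at position 6.
Correct: flip bit 6 of r = 001101100110011 to get c = 001100100110011.


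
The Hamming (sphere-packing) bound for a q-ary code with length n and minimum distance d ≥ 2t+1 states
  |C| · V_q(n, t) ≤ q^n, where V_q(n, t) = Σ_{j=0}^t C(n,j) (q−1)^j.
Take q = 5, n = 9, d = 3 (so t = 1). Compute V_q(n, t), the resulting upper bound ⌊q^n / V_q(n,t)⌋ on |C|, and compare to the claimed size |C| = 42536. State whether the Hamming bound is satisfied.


V_q(n, t) = 37, q^n = 1953125, Hamming bound = 52787, |C| = 42536 ≤ bound (satisfied).

Step 1: Compute V_q(n, t) = Σ_{j=0}^1 C(n, j) (q−1)^j.
  j = 0: C(9,0)·(4)^0 = 1·1 = 1.
  j = 1: C(9,1)·(4)^1 = 9·4 = 36.
  V_q(n, t) = 1 + 36 = 37.
Step 2: q^n = 5^9 = 1953125.
Step 3: Hamming bound ⌊q^n / V_q(n,t)⌋ = ⌊1953125/37⌋ = 52787.
Step 4: Compare |C| = 42536 to 52787: satisfied.
The claimed |C| lies below the Hamming bound.


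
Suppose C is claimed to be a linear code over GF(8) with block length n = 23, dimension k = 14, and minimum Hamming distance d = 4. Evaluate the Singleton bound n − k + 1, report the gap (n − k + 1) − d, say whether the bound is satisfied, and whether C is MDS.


Singleton RHS = n − k + 1 = 10, slack = 6, bound satisfied, not MDS.

Singleton bound: d ≤ n − k + 1.
Here n = 23, k = 14, so n − k + 1 = 10.
Given d = 4, check d ≤ 10: YES.
Slack = (n − k + 1) − d = 6.
The code is NOT MDS (slack = 6 > 0).
Description: the claimed parameters are [23, 14, 4]_8; such a code would be non-MDS.


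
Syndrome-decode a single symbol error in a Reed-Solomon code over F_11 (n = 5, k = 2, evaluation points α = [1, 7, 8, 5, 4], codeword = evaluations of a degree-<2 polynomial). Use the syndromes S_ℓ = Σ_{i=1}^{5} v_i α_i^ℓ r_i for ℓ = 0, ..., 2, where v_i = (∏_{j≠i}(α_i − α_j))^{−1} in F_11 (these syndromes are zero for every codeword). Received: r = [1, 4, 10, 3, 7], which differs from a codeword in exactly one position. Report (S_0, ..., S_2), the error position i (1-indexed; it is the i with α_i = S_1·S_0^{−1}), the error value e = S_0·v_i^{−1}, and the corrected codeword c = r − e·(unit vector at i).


S = (4, 5, 9), error at position 5, error magnitude e = 10, c = [1, 4, 10, 3, 8].

Step 1: column multipliers v_i = (∏_{j≠i}(α_i − α_j))^{−1} mod 11.
  i = 1 (α = 1): (1−7)(1−8)(1−5)(1−4) = (−6)·(−7)·(−4)·(−3) = 504 ≡ 9, so v_1 = 9^{−1} = 5 (mod 11).
  i = 2 (α = 7): (7−1)(7−8)(7−5)(7−4) = 6·(−1)·2·3 = −36 ≡ 8, so v_2 = 8^{−1} = 7 (mod 11).
  i = 3 (α = 8): (8−1)(8−7)(8−5)(8−4) = 7·1·3·4 = 84 ≡ 7, so v_3 = 7^{−1} = 8 (mod 11).
  i = 4 (α = 5): (5−1)(5−7)(5−8)(5−4) = 4·(−2)·(−3)·1 = 24 ≡ 2, so v_4 = 2^{−1} = 6 (mod 11).
  i = 5 (α = 4): (4−1)(4−7)(4−8)(4−5) = 3·(−3)·(−4)·(−1) = −36 ≡ 8, so v_5 = 8^{−1} = 7 (mod 11).
  v = [5, 7, 8, 6, 7].
Step 2: syndromes of r = [1, 4, 10, 3, 7] (all sums mod 11).
  S_0 = Σ v_i r_i = 5·1 + 7·4 + 8·10 + 6·3 + 7·7 = 180 ≡ 4.
  S_1 = Σ v_i α_i r_i = 5·1·1 + 7·7·4 + 8·8·10 + 6·5·3 + 7·4·7 = 1127 ≡ 5.
  α_i^2 mod 11 = [1, 5, 9, 3, 5].
  S_2 = Σ v_i α_i^2 r_i = 5·1·1 + 7·5·4 + 8·9·10 + 6·3·3 + 7·5·7 = 1164 ≡ 9.
  S = (4, 5, 9) ≠ 0, so r is not a codeword (an error is present).
Step 3: locate the error. For a single error e at position i, S_ℓ = v_i·e·α_i^ℓ, so α_err = S_1/S_0.
  S_0^{−1} = 4^{−1} = 3 (mod 11), so α_err = 5·3 = 15 ≡ 4 = α_5. Error position i = 5.
  Consistency check: S_2/S_1 = 9·9 = 81 ≡ 4 = α_err ✓ (single-error assumption holds).
Step 4: error magnitude e = S_0/v_5 = S_0·∏_{j≠5}(α_5 − α_j) = 4·8 = 32 ≡ 10 (mod 11).
Step 5: correct position 5: c_5 = r_5 − e = 7 − 10 ≡ 8 (mod 11). Hence c = [1, 4, 10, 3, 8].
  Check: interpolating c through the α_i gives m(x) = 6 + 6·x (degree < 2) with m(α_i) = c_i for every i, so c is indeed a codeword.


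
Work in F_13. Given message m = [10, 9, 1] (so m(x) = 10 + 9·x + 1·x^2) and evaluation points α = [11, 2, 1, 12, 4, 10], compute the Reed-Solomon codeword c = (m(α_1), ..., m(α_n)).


c = [9, 6, 7, 2, 10, 5]

Message polynomial: m(x) = 10 + 9·x + 1·x^2 (mod 13).
For each evaluation point α_i, compute m(α_i) mod 13:
  α_1 = 11: Horner steps 1 → 7 → 9, so m(11) = 9.
  α_2 = 2: Horner steps 1 → 11 → 6, so m(2) = 6.
  α_3 = 1: Horner steps 1 → 10 → 7, so m(1) = 7.
  α_4 = 12: Horner steps 1 → 8 → 2, so m(12) = 2.
  α_5 = 4: Horner steps 1 → 0 → 10, so m(4) = 10.
  α_6 = 10: Horner steps 1 → 6 → 5, so m(10) = 5.
Codeword c = [9, 6, 7, 2, 10, 5] ∈ F_13^6.


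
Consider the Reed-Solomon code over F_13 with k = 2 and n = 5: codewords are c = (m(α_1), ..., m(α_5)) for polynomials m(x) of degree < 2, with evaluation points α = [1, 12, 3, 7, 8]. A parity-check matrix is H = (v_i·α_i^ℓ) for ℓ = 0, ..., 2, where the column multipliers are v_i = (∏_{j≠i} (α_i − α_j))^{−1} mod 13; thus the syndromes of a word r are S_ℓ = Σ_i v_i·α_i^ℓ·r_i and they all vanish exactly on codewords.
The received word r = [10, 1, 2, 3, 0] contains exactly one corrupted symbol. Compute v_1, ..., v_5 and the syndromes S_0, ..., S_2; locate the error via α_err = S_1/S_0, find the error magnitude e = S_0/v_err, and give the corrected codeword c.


S = (2, 2, 2), error at position 1, error magnitude e = 2, c = [8, 1, 2, 3, 0].

Step 1: column multipliers v_i = (∏_{j≠i}(α_i − α_j))^{−1} mod 13.
  i = 1 (α = 1): (1−12)(1−3)(1−7)(1−8) = (−11)·(−2)·(−6)·(−7) = 924 ≡ 1, so v_1 = 1^{−1} = 1 (mod 13).
  i = 2 (α = 12): (12−1)(12−3)(12−7)(12−8) = 11·9·5·4 = 1980 ≡ 4, so v_2 = 4^{−1} = 10 (mod 13).
  i = 3 (α = 3): (3−1)(3−12)(3−7)(3−8) = 2·(−9)·(−4)·(−5) = −360 ≡ 4, so v_3 = 4^{−1} = 10 (mod 13).
  i = 4 (α = 7): (7−1)(7−12)(7−3)(7−8) = 6·(−5)·4·(−1) = 120 ≡ 3, so v_4 = 3^{−1} = 9 (mod 13).
  i = 5 (α = 8): (8−1)(8−12)(8−3)(8−7) = 7·(−4)·5·1 = −140 ≡ 3, so v_5 = 3^{−1} = 9 (mod 13).
  v = [1, 10, 10, 9, 9].
Step 2: syndromes of r = [10, 1, 2, 3, 0] (all sums mod 13).
  S_0 = Σ v_i r_i = 1·10 + 10·1 + 10·2 + 9·3 + 9·0 = 67 ≡ 2.
  S_1 = Σ v_i α_i r_i = 1·1·10 + 10·12·1 + 10·3·2 + 9·7·3 + 9·8·0 = 379 ≡ 2.
  α_i^2 mod 13 = [1, 1, 9, 10, 12].
  S_2 = Σ v_i α_i^2 r_i = 1·1·10 + 10·1·1 + 10·9·2 + 9·10·3 + 9·12·0 = 470 ≡ 2.
  S = (2, 2, 2) ≠ 0, so r is not a codeword (an error is present).
Step 3: locate the error. For a single error e at position i, S_ℓ = v_i·e·α_i^ℓ, so α_err = S_1/S_0.
  S_0^{−1} = 2^{−1} = 7 (mod 13), so α_err = 2·7 = 14 ≡ 1 = α_1. Error position i = 1.
  Consistency check: S_2/S_1 = 2·7 = 14 ≡ 1 = α_err ✓ (single-error assumption holds).
Step 4: error magnitude e = S_0/v_1 = S_0·∏_{j≠1}(α_1 − α_j) = 2·1 = 2 ≡ 2 (mod 13).
Step 5: correct position 1: c_1 = r_1 − e = 10 − 2 ≡ 8 (mod 13). Hence c = [8, 1, 2, 3, 0].
  Check: interpolating c through the α_i gives m(x) = 11 + 10·x (degree < 2) with m(α_i) = c_i for every i, so c is indeed a codeword.


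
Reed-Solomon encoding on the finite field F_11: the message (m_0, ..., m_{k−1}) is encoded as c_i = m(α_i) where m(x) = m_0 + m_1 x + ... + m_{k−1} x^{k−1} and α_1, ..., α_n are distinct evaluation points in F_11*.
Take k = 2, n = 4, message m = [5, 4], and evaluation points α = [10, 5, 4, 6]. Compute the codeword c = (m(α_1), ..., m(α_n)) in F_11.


c = [1, 3, 10, 7]

Message polynomial: m(x) = 5 + 4·x (mod 11).
For each evaluation point α_i, compute m(α_i) mod 11:
  α_1 = 10: Horner steps 4 → 1, so m(10) = 1.
  α_2 = 5: Horner steps 4 → 3, so m(5) = 3.
  α_3 = 4: Horner steps 4 → 10, so m(4) = 10.
  α_4 = 6: Horner steps 4 → 7, so m(6) = 7.
Codeword c = [1, 3, 10, 7] ∈ F_11^4.


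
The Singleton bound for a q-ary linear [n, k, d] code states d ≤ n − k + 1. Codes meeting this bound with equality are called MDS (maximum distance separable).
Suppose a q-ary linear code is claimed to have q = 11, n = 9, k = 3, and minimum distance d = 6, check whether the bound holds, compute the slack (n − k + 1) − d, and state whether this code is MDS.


Singleton RHS = n − k + 1 = 7, slack = 1, bound satisfied, not MDS.

Singleton bound: d ≤ n − k + 1.
Here n = 9, k = 3, so n − k + 1 = 7.
Given d = 6, check d ≤ 7: YES.
Slack = (n − k + 1) − d = 1.
The code is NOT MDS (slack = 1 > 0).
Description: the claimed parameters are [9, 3, 6]_11; such a code would be non-MDS.


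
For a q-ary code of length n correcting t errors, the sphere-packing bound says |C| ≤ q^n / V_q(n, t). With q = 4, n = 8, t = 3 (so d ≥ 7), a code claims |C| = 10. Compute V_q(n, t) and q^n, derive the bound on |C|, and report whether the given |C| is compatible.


V_q(n, t) = 1789, q^n = 65536, Hamming bound = 36, |C| = 10 ≤ bound (satisfied).

Step 1: Compute V_q(n, t) = Σ_{j=0}^3 C(n, j) (q−1)^j.
  j = 0: C(8,0)·(3)^0 = 1·1 = 1.
  j = 1: C(8,1)·(3)^1 = 8·3 = 24.
  j = 2: C(8,2)·(3)^2 = 28·9 = 252.
  j = 3: C(8,3)·(3)^3 = 56·27 = 1512.
  V_q(n, t) = 1 + 24 + 252 + 1512 = 1789.
Step 2: q^n = 4^8 = 65536.
Step 3: Hamming bound ⌊q^n / V_q(n,t)⌋ = ⌊65536/1789⌋ = 36.
Step 4: Compare |C| = 10 to 36: satisfied.
The claimed |C| lies below the Hamming bound.


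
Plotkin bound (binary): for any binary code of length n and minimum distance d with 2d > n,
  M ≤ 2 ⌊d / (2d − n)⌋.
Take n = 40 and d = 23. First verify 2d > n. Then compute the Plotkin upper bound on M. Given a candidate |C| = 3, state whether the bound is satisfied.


Plotkin bound M ≤ 6; given |C| = 3 ≤ bound (satisfied).

Check applicability: 2d = 46, n = 40.
2d − n = 6 > 0, so Plotkin applies.
Compute d/(2d−n) = 23/6 ≈ 3.8333.
⌊d/(2d−n)⌋ = 3.
Plotkin bound: M ≤ 2·3 = 6.
Given |C| = 3, check: satisfied.
This |C| is below the Plotkin bound.


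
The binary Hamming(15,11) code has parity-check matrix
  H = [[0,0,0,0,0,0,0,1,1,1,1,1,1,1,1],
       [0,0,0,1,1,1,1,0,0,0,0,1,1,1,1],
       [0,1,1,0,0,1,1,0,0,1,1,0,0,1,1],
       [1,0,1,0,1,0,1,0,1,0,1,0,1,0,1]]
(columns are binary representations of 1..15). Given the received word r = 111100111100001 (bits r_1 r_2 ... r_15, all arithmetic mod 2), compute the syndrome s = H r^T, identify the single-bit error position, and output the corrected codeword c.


s = (0, 1, 1, 1)^T, error position = 7, corrected codeword c = 111100011100001

Compute s = H r^T mod 2 one row at a time:
  s_1 = 1 + 1 + 1 + 0 + 0 + 0 + 0 + 1 = 4 ≡ 0 (mod 2).
  s_2 = 1 + 0 + 0 + 1 + 0 + 0 + 0 + 1 = 3 ≡ 1 (mod 2).
  s_3 = 1 + 1 + 0 + 1 + 1 + 0 + 0 + 1 = 5 ≡ 1 (mod 2).
  s_4 = 1 + 1 + 0 + 1 + 1 + 0 + 0 + 1 = 5 ≡ 1 (mod 2).
s = (0, 1, 1, 1)^T — this equals column 7 of H (binary 0111), so error is at position 7.
Correct: flip bit 7 of r = 111100111100001 to get c = 111100011100001.


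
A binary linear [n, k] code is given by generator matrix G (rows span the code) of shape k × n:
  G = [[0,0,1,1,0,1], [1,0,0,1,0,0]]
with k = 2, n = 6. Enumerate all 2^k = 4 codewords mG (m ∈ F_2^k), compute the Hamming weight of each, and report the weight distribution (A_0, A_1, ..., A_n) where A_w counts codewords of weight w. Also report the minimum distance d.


Weight distribution: A_0 = 1, A_2 = 1, A_3 = 2. Minimum distance d = 2.

Enumerate all 2^2 = 4 messages m ∈ F_2^2.
For each, compute codeword c = mG in F_2^6, then tally its weight.
  m = 00 → c = 000000, weight = 0.
  m = 10 → c = 001101, weight = 3.
  m = 01 → c = 100100, weight = 2.
  m = 11 → c = 101001, weight = 3.
Tally weights:
  weight 0: 1 codewords.
  weight 2: 1 codewords.
  weight 3: 2 codewords.
Minimum distance d = smallest w > 0 with A_w > 0 = 2.
Sanity: Σ A_w = 4 = 2^2 = 4 ✓.


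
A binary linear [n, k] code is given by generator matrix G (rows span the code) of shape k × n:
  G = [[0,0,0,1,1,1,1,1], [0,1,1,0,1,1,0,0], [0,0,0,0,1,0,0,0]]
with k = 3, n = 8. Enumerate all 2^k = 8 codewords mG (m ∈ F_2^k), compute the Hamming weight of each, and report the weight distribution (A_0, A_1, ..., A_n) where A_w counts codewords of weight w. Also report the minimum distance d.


Weight distribution: A_0 = 1, A_1 = 1, A_3 = 1, A_4 = 2, A_5 = 2, A_6 = 1. Minimum distance d = 1.

Enumerate all 2^3 = 8 messages m ∈ F_2^3.
For each, compute codeword c = mG in F_2^8, then tally its weight.
  m = 000 → c = 00000000, weight = 0.
  m = 100 → c = 00011111, weight = 5.
  m = 010 → c = 01101100, weight = 4.
  m = 110 → c = 01110011, weight = 5.
  m = 001 → c = 00001000, weight = 1.
  m = 101 → c = 00010111, weight = 4.
  m = 011 → c = 01100100, weight = 3.
  m = 111 → c = 01111011, weight = 6.
Tally weights:
  weight 0: 1 codewords.
  weight 1: 1 codewords.
  weight 3: 1 codewords.
  weight 4: 2 codewords.
  weight 5: 2 codewords.
  weight 6: 1 codewords.
Minimum distance d = smallest w > 0 with A_w > 0 = 1.
Sanity: Σ A_w = 8 = 2^3 = 8 ✓.


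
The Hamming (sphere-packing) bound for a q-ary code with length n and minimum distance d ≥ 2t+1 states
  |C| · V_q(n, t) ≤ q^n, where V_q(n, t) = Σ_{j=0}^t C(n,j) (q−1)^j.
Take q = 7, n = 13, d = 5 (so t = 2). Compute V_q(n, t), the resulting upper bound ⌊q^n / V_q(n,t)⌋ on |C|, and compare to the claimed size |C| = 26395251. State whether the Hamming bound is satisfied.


V_q(n, t) = 2887, q^n = 96889010407, Hamming bound = 33560446, |C| = 26395251 ≤ bound (satisfied).

Step 1: Compute V_q(n, t) = Σ_{j=0}^2 C(n, j) (q−1)^j.
  j = 0: C(13,0)·(6)^0 = 1·1 = 1.
  j = 1: C(13,1)·(6)^1 = 13·6 = 78.
  j = 2: C(13,2)·(6)^2 = 78·36 = 2808.
  V_q(n, t) = 1 + 78 + 2808 = 2887.
Step 2: q^n = 7^13 = 96889010407.
Step 3: Hamming bound ⌊q^n / V_q(n,t)⌋ = ⌊96889010407/2887⌋ = 33560446.
Step 4: Compare |C| = 26395251 to 33560446: satisfied.
The claimed |C| lies below the Hamming bound.


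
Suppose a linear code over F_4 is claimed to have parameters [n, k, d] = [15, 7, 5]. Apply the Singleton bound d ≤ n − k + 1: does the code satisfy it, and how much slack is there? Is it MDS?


Singleton RHS = n − k + 1 = 9, slack = 4, bound satisfied, not MDS.

Singleton bound: d ≤ n − k + 1.
Here n = 15, k = 7, so n − k + 1 = 9.
Given d = 5, check d ≤ 9: YES.
Slack = (n − k + 1) − d = 4.
The code is NOT MDS (slack = 4 > 0).
Description: the claimed parameters are [15, 7, 5]_4; such a code would be non-MDS.


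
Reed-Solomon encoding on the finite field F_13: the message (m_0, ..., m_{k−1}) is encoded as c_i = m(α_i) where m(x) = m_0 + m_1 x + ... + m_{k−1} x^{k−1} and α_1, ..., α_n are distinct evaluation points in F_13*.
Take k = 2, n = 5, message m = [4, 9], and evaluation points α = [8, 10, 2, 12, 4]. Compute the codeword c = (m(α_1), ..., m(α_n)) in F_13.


c = [11, 3, 9, 8, 1]

Message polynomial: m(x) = 4 + 9·x (mod 13).
For each evaluation point α_i, compute m(α_i) mod 13:
  α_1 = 8: Horner steps 9 → 11, so m(8) = 11.
  α_2 = 10: Horner steps 9 → 3, so m(10) = 3.
  α_3 = 2: Horner steps 9 → 9, so m(2) = 9.
  α_4 = 12: Horner steps 9 → 8, so m(12) = 8.
  α_5 = 4: Horner steps 9 → 1, so m(4) = 1.
Codeword c = [11, 3, 9, 8, 1] ∈ F_13^5.


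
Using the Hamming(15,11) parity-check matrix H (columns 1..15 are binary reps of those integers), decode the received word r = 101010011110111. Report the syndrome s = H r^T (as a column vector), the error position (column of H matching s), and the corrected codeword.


s = (1, 0, 1, 1)^T, error position = 11, corrected codeword c = 101010011100111

Compute s = H r^T mod 2 one row at a time:
  s_1 = 1 + 1 + 1 + 1 + 0 + 1 + 1 + 1 = 7 ≡ 1 (mod 2).
  s_2 = 0 + 1 + 0 + 0 + 0 + 1 + 1 + 1 = 4 ≡ 0 (mod 2).
  s_3 = 0 + 1 + 0 + 0 + 1 + 1 + 1 + 1 = 5 ≡ 1 (mod 2).
  s_4 = 1 + 1 + 1 + 0 + 1 + 1 + 1 + 1 = 7 ≡ 1 (mod 2).
s = (1, 0, 1, 1)^T — this equals column 11 of H (binary 1011), so error is at position 11.
Correct: flip bit 11 of r = 101010011110111 to get c = 101010011100111.


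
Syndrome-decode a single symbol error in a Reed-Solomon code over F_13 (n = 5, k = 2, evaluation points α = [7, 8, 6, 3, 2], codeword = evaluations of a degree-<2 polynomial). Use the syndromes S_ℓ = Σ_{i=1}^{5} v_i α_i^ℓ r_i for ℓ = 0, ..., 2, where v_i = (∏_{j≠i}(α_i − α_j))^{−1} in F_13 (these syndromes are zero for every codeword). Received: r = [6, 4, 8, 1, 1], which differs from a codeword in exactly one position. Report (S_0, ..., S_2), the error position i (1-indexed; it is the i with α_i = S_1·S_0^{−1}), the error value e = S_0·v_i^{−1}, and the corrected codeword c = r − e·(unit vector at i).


S = (8, 3, 6), error at position 5, error magnitude e = 11, c = [6, 4, 8, 1, 3].

Step 1: column multipliers v_i = (∏_{j≠i}(α_i − α_j))^{−1} mod 13.
  i = 1 (α = 7): (7−8)(7−6)(7−3)(7−2) = (−1)·1·4·5 = −20 ≡ 6, so v_1 = 6^{−1} = 11 (mod 13).
  i = 2 (α = 8): (8−7)(8−6)(8−3)(8−2) = 1·2·5·6 = 60 ≡ 8, so v_2 = 8^{−1} = 5 (mod 13).
  i = 3 (α = 6): (6−7)(6−8)(6−3)(6−2) = (−1)·(−2)·3·4 = 24 ≡ 11, so v_3 = 11^{−1} = 6 (mod 13).
  i = 4 (α = 3): (3−7)(3−8)(3−6)(3−2) = (−4)·(−5)·(−3)·1 = −60 ≡ 5, so v_4 = 5^{−1} = 8 (mod 13).
  i = 5 (α = 2): (2−7)(2−8)(2−6)(2−3) = (−5)·(−6)·(−4)·(−1) = 120 ≡ 3, so v_5 = 3^{−1} = 9 (mod 13).
  v = [11, 5, 6, 8, 9].
Step 2: syndromes of r = [6, 4, 8, 1, 1] (all sums mod 13).
  S_0 = Σ v_i r_i = 11·6 + 5·4 + 6·8 + 8·1 + 9·1 = 151 ≡ 8.
  S_1 = Σ v_i α_i r_i = 11·7·6 + 5·8·4 + 6·6·8 + 8·3·1 + 9·2·1 = 952 ≡ 3.
  α_i^2 mod 13 = [10, 12, 10, 9, 4].
  S_2 = Σ v_i α_i^2 r_i = 11·10·6 + 5·12·4 + 6·10·8 + 8·9·1 + 9·4·1 = 1488 ≡ 6.
  S = (8, 3, 6) ≠ 0, so r is not a codeword (an error is present).
Step 3: locate the error. For a single error e at position i, S_ℓ = v_i·e·α_i^ℓ, so α_err = S_1/S_0.
  S_0^{−1} = 8^{−1} = 5 (mod 13), so α_err = 3·5 = 15 ≡ 2 = α_5. Error position i = 5.
  Consistency check: S_2/S_1 = 6·9 = 54 ≡ 2 = α_err ✓ (single-error assumption holds).
Step 4: error magnitude e = S_0/v_5 = S_0·∏_{j≠5}(α_5 − α_j) = 8·3 = 24 ≡ 11 (mod 13).
Step 5: correct position 5: c_5 = r_5 − e = 1 − 11 ≡ 3 (mod 13). Hence c = [6, 4, 8, 1, 3].
  Check: interpolating c through the α_i gives m(x) = 7 + 11·x (degree < 2) with m(α_i) = c_i for every i, so c is indeed a codeword.


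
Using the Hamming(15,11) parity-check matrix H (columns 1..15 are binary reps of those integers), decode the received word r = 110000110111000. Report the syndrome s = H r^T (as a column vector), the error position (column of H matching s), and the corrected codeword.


s = (0, 0, 0, 1)^T, error position = 1, corrected codeword c = 010000110111000

Compute s = H r^T mod 2 one row at a time:
  s_1 = 1 + 0 + 1 + 1 + 1 + 0 + 0 + 0 = 4 ≡ 0 (mod 2).
  s_2 = 0 + 0 + 0 + 1 + 1 + 0 + 0 + 0 = 2 ≡ 0 (mod 2).
  s_3 = 1 + 0 + 0 + 1 + 1 + 1 + 0 + 0 = 4 ≡ 0 (mod 2).
  s_4 = 1 + 0 + 0 + 1 + 0 + 1 + 0 + 0 = 3 ≡ 1 (mod 2).
s = (0, 0, 0, 1)^T — this equals column 1 of H (binary 0001), so error is at position 1.
Correct: flip bit 1 of r = 110000110111000 to get c = 010000110111000.


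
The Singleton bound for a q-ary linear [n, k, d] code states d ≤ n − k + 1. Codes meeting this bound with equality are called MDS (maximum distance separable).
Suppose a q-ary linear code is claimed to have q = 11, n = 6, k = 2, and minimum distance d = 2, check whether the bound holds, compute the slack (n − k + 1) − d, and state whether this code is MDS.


Singleton RHS = n − k + 1 = 5, slack = 3, bound satisfied, not MDS.

Singleton bound: d ≤ n − k + 1.
Here n = 6, k = 2, so n − k + 1 = 5.
Given d = 2, check d ≤ 5: YES.
Slack = (n − k + 1) − d = 3.
The code is NOT MDS (slack = 3 > 0).
Description: the claimed parameters are [6, 2, 2]_11; such a code would be non-MDS.


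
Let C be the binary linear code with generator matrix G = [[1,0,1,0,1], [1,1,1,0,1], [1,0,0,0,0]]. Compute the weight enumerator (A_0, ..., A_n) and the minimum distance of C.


Weight distribution: A_0 = 1, A_1 = 2, A_2 = 2, A_3 = 2, A_4 = 1. Minimum distance d = 1.

Enumerate all 2^3 = 8 messages m ∈ F_2^3.
For each, compute codeword c = mG in F_2^5, then tally its weight.
  m = 000 → c = 00000, weight = 0.
  m = 100 → c = 10101, weight = 3.
  m = 010 → c = 11101, weight = 4.
  m = 110 → c = 01000, weight = 1.
  m = 001 → c = 10000, weight = 1.
  m = 101 → c = 00101, weight = 2.
  m = 011 → c = 01101, weight = 3.
  m = 111 → c = 11000, weight = 2.
Tally weights:
  weight 0: 1 codewords.
  weight 1: 2 codewords.
  weight 2: 2 codewords.
  weight 3: 2 codewords.
  weight 4: 1 codewords.
Minimum distance d = smallest w > 0 with A_w > 0 = 1.
Sanity: Σ A_w = 8 = 2^3 = 8 ✓.


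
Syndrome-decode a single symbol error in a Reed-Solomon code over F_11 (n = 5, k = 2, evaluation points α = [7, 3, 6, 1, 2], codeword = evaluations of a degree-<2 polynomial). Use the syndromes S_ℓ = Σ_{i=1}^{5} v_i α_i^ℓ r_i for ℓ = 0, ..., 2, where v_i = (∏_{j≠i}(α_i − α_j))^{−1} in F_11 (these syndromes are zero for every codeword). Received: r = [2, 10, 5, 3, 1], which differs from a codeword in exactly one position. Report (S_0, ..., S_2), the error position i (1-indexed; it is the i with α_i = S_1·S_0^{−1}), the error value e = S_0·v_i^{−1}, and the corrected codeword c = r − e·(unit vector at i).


S = (2, 1, 6), error at position 3, error magnitude e = 1, c = [2, 10, 4, 3, 1].

Step 1: column multipliers v_i = (∏_{j≠i}(α_i − α_j))^{−1} mod 11.
  i = 1 (α = 7): (7−3)(7−6)(7−1)(7−2) = 4·1·6·5 = 120 ≡ 10, so v_1 = 10^{−1} = 10 (mod 11).
  i = 2 (α = 3): (3−7)(3−6)(3−1)(3−2) = (−4)·(−3)·2·1 = 24 ≡ 2, so v_2 = 2^{−1} = 6 (mod 11).
  i = 3 (α = 6): (6−7)(6−3)(6−1)(6−2) = (−1)·3·5·4 = −60 ≡ 6, so v_3 = 6^{−1} = 2 (mod 11).
  i = 4 (α = 1): (1−7)(1−3)(1−6)(1−2) = (−6)·(−2)·(−5)·(−1) = 60 ≡ 5, so v_4 = 5^{−1} = 9 (mod 11).
  i = 5 (α = 2): (2−7)(2−3)(2−6)(2−1) = (−5)·(−1)·(−4)·1 = −20 ≡ 2, so v_5 = 2^{−1} = 6 (mod 11).
  v = [10, 6, 2, 9, 6].
Step 2: syndromes of r = [2, 10, 5, 3, 1] (all sums mod 11).
  S_0 = Σ v_i r_i = 10·2 + 6·10 + 2·5 + 9·3 + 6·1 = 123 ≡ 2.
  S_1 = Σ v_i α_i r_i = 10·7·2 + 6·3·10 + 2·6·5 + 9·1·3 + 6·2·1 = 419 ≡ 1.
  α_i^2 mod 11 = [5, 9, 3, 1, 4].
  S_2 = Σ v_i α_i^2 r_i = 10·5·2 + 6·9·10 + 2·3·5 + 9·1·3 + 6·4·1 = 721 ≡ 6.
  S = (2, 1, 6) ≠ 0, so r is not a codeword (an error is present).
Step 3: locate the error. For a single error e at position i, S_ℓ = v_i·e·α_i^ℓ, so α_err = S_1/S_0.
  S_0^{−1} = 2^{−1} = 6 (mod 11), so α_err = 1·6 = 6 ≡ 6 = α_3. Error position i = 3.
  Consistency check: S_2/S_1 = 6·1 = 6 ≡ 6 = α_err ✓ (single-error assumption holds).
Step 4: error magnitude e = S_0/v_3 = S_0·∏_{j≠3}(α_3 − α_j) = 2·6 = 12 ≡ 1 (mod 11).
Step 5: correct position 3: c_3 = r_3 − e = 5 − 1 ≡ 4 (mod 11). Hence c = [2, 10, 4, 3, 1].
  Check: interpolating c through the α_i gives m(x) = 5 + 9·x (degree < 2) with m(α_i) = c_i for every i, so c is indeed a codeword.


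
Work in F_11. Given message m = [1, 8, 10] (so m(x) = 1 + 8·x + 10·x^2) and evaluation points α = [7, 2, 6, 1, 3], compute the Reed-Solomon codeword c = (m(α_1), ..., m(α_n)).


c = [8, 2, 2, 8, 5]

Message polynomial: m(x) = 1 + 8·x + 10·x^2 (mod 11).
For each evaluation point α_i, compute m(α_i) mod 11:
  α_1 = 7: Horner steps 10 → 1 → 8, so m(7) = 8.
  α_2 = 2: Horner steps 10 → 6 → 2, so m(2) = 2.
  α_3 = 6: Horner steps 10 → 2 → 2, so m(6) = 2.
  α_4 = 1: Horner steps 10 → 7 → 8, so m(1) = 8.
  α_5 = 3: Horner steps 10 → 5 → 5, so m(3) = 5.
Codeword c = [8, 2, 2, 8, 5] ∈ F_11^5.


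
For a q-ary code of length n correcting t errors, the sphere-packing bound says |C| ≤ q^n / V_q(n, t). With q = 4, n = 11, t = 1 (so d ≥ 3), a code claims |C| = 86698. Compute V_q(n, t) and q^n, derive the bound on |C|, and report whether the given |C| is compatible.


V_q(n, t) = 34, q^n = 4194304, Hamming bound = 123361, |C| = 86698 ≤ bound (satisfied).

Step 1: Compute V_q(n, t) = Σ_{j=0}^1 C(n, j) (q−1)^j.
  j = 0: C(11,0)·(3)^0 = 1·1 = 1.
  j = 1: C(11,1)·(3)^1 = 11·3 = 33.
  V_q(n, t) = 1 + 33 = 34.
Step 2: q^n = 4^11 = 4194304.
Step 3: Hamming bound ⌊q^n / V_q(n,t)⌋ = ⌊4194304/34⌋ = 123361.
Step 4: Compare |C| = 86698 to 123361: satisfied.
The claimed |C| lies below the Hamming bound.


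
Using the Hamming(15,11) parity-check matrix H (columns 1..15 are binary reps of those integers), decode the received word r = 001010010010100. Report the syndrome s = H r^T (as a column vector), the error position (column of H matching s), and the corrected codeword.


s = (1, 0, 0, 0)^T, error position = 8, corrected codeword c = 001010000010100

Compute s = H r^T mod 2 one row at a time:
  s_1 = 1 + 0 + 0 + 1 + 0 + 1 + 0 + 0 = 3 ≡ 1 (mod 2).
  s_2 = 0 + 1 + 0 + 0 + 0 + 1 + 0 + 0 = 2 ≡ 0 (mod 2).
  s_3 = 0 + 1 + 0 + 0 + 0 + 1 + 0 + 0 = 2 ≡ 0 (mod 2).
  s_4 = 0 + 1 + 1 + 0 + 0 + 1 + 1 + 0 = 4 ≡ 0 (mod 2).
s = (1, 0, 0, 0)^T — this equals column 8 of H (binary 1000), so error is at position 8.
Correct: flip bit 8 of r = 001010010010100 to get c = 001010000010100.


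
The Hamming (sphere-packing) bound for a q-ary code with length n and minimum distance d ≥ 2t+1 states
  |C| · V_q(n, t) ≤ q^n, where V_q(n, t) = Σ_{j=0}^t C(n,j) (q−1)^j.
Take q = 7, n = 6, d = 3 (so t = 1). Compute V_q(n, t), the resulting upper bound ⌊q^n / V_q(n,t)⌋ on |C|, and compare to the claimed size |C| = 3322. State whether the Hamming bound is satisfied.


V_q(n, t) = 37, q^n = 117649, Hamming bound = 3179, |C| = 3322 > bound (violated).

Step 1: Compute V_q(n, t) = Σ_{j=0}^1 C(n, j) (q−1)^j.
  j = 0: C(6,0)·(6)^0 = 1·1 = 1.
  j = 1: C(6,1)·(6)^1 = 6·6 = 36.
  V_q(n, t) = 1 + 36 = 37.
Step 2: q^n = 7^6 = 117649.
Step 3: Hamming bound ⌊q^n / V_q(n,t)⌋ = ⌊117649/37⌋ = 3179.
Step 4: Compare |C| = 3322 to 3179: violated.
The claimed |C| lies above the Hamming bound, so no 7-ary code of length 6 with d ≥ 3 can have 3322 codewords.


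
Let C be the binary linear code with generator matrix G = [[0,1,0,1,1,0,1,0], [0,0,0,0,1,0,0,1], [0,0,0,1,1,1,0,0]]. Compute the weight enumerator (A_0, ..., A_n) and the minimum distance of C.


Weight distribution: A_0 = 1, A_2 = 1, A_3 = 3, A_4 = 2, A_5 = 1. Minimum distance d = 2.

Enumerate all 2^3 = 8 messages m ∈ F_2^3.
For each, compute codeword c = mG in F_2^8, then tally its weight.
  m = 000 → c = 00000000, weight = 0.
  m = 100 → c = 01011010, weight = 4.
  m = 010 → c = 00001001, weight = 2.
  m = 110 → c = 01010011, weight = 4.
  m = 001 → c = 00011100, weight = 3.
  m = 101 → c = 01000110, weight = 3.
  m = 011 → c = 00010101, weight = 3.
  m = 111 → c = 01001111, weight = 5.
Tally weights:
  weight 0: 1 codewords.
  weight 2: 1 codewords.
  weight 3: 3 codewords.
  weight 4: 2 codewords.
  weight 5: 1 codewords.
Minimum distance d = smallest w > 0 with A_w > 0 = 2.
Sanity: Σ A_w = 8 = 2^3 = 8 ✓.


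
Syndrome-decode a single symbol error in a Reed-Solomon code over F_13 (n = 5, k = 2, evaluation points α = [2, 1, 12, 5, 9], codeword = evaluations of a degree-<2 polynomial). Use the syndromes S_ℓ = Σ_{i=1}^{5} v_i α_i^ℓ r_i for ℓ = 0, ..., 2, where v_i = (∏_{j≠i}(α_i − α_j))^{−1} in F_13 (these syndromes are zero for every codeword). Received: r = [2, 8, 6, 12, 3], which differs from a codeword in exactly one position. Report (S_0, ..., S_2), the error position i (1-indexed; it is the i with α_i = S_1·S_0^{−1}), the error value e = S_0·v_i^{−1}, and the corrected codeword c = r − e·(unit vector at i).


S = (10, 7, 1), error at position 1, error magnitude e = 6, c = [9, 8, 6, 12, 3].

Step 1: column multipliers v_i = (∏_{j≠i}(α_i − α_j))^{−1} mod 13.
  i = 1 (α = 2): (2−1)(2−12)(2−5)(2−9) = 1·(−10)·(−3)·(−7) = −210 ≡ 11, so v_1 = 11^{−1} = 6 (mod 13).
  i = 2 (α = 1): (1−2)(1−12)(1−5)(1−9) = (−1)·(−11)·(−4)·(−8) = 352 ≡ 1, so v_2 = 1^{−1} = 1 (mod 13).
  i = 3 (α = 12): (12−2)(12−1)(12−5)(12−9) = 10·11·7·3 = 2310 ≡ 9, so v_3 = 9^{−1} = 3 (mod 13).
  i = 4 (α = 5): (5−2)(5−1)(5−12)(5−9) = 3·4·(−7)·(−4) = 336 ≡ 11, so v_4 = 11^{−1} = 6 (mod 13).
  i = 5 (α = 9): (9−2)(9−1)(9−12)(9−5) = 7·8·(−3)·4 = −672 ≡ 4, so v_5 = 4^{−1} = 10 (mod 13).
  v = [6, 1, 3, 6, 10].
Step 2: syndromes of r = [2, 8, 6, 12, 3] (all sums mod 13).
  S_0 = Σ v_i r_i = 6·2 + 1·8 + 3·6 + 6·12 + 10·3 = 140 ≡ 10.
  S_1 = Σ v_i α_i r_i = 6·2·2 + 1·1·8 + 3·12·6 + 6·5·12 + 10·9·3 = 878 ≡ 7.
  α_i^2 mod 13 = [4, 1, 1, 12, 3].
  S_2 = Σ v_i α_i^2 r_i = 6·4·2 + 1·1·8 + 3·1·6 + 6·12·12 + 10·3·3 = 1028 ≡ 1.
  S = (10, 7, 1) ≠ 0, so r is not a codeword (an error is present).
Step 3: locate the error. For a single error e at position i, S_ℓ = v_i·e·α_i^ℓ, so α_err = S_1/S_0.
  S_0^{−1} = 10^{−1} = 4 (mod 13), so α_err = 7·4 = 28 ≡ 2 = α_1. Error position i = 1.
  Consistency check: S_2/S_1 = 1·2 = 2 ≡ 2 = α_err ✓ (single-error assumption holds).
Step 4: error magnitude e = S_0/v_1 = S_0·∏_{j≠1}(α_1 − α_j) = 10·11 = 110 ≡ 6 (mod 13).
Step 5: correct position 1: c_1 = r_1 − e = 2 − 6 ≡ 9 (mod 13). Hence c = [9, 8, 6, 12, 3].
  Check: interpolating c through the α_i gives m(x) = 7 + 1·x (degree < 2) with m(α_i) = c_i for every i, so c is indeed a codeword.


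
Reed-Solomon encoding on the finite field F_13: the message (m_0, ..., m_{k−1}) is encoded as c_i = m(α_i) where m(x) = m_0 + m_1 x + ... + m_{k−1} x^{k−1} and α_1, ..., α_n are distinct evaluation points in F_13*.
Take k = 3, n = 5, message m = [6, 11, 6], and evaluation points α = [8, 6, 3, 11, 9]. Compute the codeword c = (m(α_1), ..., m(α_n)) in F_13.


c = [10, 2, 2, 8, 6]

Message polynomial: m(x) = 6 + 11·x + 6·x^2 (mod 13).
For each evaluation point α_i, compute m(α_i) mod 13:
  α_1 = 8: Horner steps 6 → 7 → 10, so m(8) = 10.
  α_2 = 6: Horner steps 6 → 8 → 2, so m(6) = 2.
  α_3 = 3: Horner steps 6 → 3 → 2, so m(3) = 2.
  α_4 = 11: Horner steps 6 → 12 → 8, so m(11) = 8.
  α_5 = 9: Horner steps 6 → 0 → 6, so m(9) = 6.
Codeword c = [10, 2, 2, 8, 6] ∈ F_13^5.


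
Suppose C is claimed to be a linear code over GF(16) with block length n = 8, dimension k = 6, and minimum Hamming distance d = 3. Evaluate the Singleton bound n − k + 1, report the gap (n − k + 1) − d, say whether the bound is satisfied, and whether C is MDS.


Singleton RHS = n − k + 1 = 3, slack = 0, bound satisfied, MDS.

Singleton bound: d ≤ n − k + 1.
Here n = 8, k = 6, so n − k + 1 = 3.
Given d = 3, check d ≤ 3: YES.
Slack = (n − k + 1) − d = 0.
The code is MDS (slack = 0).
Description: the claimed parameters are [8, 6, 3]_16; such a code would be MDS (meets Singleton bound).


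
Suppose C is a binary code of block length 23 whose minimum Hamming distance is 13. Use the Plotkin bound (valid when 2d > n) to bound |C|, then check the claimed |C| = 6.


Plotkin bound M ≤ 8; given |C| = 6 ≤ bound (satisfied).

Check applicability: 2d = 26, n = 23.
2d − n = 3 > 0, so Plotkin applies.
Compute d/(2d−n) = 13/3 ≈ 4.3333.
⌊d/(2d−n)⌋ = 4.
Plotkin bound: M ≤ 2·4 = 8.
Given |C| = 6, check: satisfied.
This |C| is below the Plotkin bound.
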